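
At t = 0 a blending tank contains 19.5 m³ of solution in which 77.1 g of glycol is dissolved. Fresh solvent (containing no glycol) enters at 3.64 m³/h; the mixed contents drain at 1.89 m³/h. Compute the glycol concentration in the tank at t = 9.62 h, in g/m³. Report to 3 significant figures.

Total volume: dV/dt = Q_in − Q_out = 1.7500 m³/h, so V(t) = 19.5 + 1.7500 t and V(9.62) = 36.335 m³.
Species balance (pure solvent in): dm/dt = −Q_out · m/V(t).
dm/m = −Q_out dt/(V₀ + 1.7500 t); integrating gives ln(m/m₀) = −(Q_out/(Q_in−Q_out)) ln(V/V₀).
m = m₀ (V₀/V)^(Q_out/(Q_in−Q_out)) = 77.1 × (19.5/36.335)^(1.0800) = 39.368 g.
C = m/V = 39.368/36.335 = 1.0835 g/m³.

1.08 g/m³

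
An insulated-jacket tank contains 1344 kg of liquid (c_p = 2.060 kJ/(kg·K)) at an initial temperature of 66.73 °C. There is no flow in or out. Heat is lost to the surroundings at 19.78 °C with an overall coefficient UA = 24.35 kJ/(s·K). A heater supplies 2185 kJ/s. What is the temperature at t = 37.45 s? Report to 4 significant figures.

M c_p dT/dt = −UA(T − T_amb) + Q̇.
dT/dt = (T_ss − T)/τ with T_ss = T_amb + Q̇/UA = 19.78 + 2185/24.35 = 109.513 °C, τ = M c_p/UA = 1344·2.060/24.35 = 113.702 s.
T approaches T_ss exponentially: T(t) = T_ss + (T₀ − T_ss) e^(−t/τ).
T(37.45) = 109.513 + (-42.7831)·0.719377 = 78.7359 °C.

78.74 °C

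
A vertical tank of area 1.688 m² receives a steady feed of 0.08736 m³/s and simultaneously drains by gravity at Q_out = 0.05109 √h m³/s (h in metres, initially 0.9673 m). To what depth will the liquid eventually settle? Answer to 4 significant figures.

2.924 m

Accumulation of liquid (constant cross-section A): A dh/dt = Q_in − 0.05109 √h. At steady state dh/dt = 0:
Q_in = 0.05109 √h_ss ⇒ √h_ss = 0.08736/0.05109 = 1.70992.
h_ss = 1.70992² = 2.92384 m. (Since h₀ = 0.9673 m < h_ss, the level will rise toward this value.)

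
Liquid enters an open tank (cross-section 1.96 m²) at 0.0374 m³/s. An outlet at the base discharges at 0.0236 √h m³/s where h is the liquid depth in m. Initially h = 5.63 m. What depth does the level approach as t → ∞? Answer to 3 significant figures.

2.51 m

Accumulation of liquid (constant cross-section A): A dh/dt = Q_in − 0.0236 √h. At steady state dh/dt = 0:
Q_in = 0.0236 √h_ss ⇒ √h_ss = 0.0374/0.0236 = 1.5847.
h_ss = 1.5847² = 2.5114 m. (Since h₀ = 5.63 m > h_ss, the level will fall toward this value.)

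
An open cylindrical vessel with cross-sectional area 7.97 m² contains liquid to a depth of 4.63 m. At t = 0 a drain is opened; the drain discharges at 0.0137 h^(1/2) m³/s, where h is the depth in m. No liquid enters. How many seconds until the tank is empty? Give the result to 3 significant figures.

2500 s

Mass balance (ρ constant): A dh/dt = −0.0137 √h.
∫ h^(−1/2) dh = −(0.0137/A) ∫ dt, giving 2√h = 2√h₀ − (0.0137/A) t.
Tank is empty when √h = 0: t_empty = 2A√h₀/0.0137.
t_empty = 2·7.97·√4.63/0.0137 = 15.940·2.1517/0.0137 = 2503.6 s.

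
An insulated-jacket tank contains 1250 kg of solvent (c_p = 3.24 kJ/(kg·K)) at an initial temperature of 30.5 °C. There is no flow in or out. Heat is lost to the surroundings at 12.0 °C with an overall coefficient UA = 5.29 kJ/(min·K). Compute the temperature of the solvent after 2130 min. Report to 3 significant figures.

13.1 °C

Lumped-capacitance energy balance: M c_p dT/dt = UA(T_amb − T).
dT/dt = (T_ss − T)/τ with T_ss = T_amb = 12.000 °C, τ = M c_p/UA = 1250·3.24/5.29 = 765.60 min.
This is linear first-order; T(t) = T_ss + (T₀ − T_ss) e^(−t/τ).
T(2130) = 12.000 + (18.500)·0.061905 = 13.145 °C.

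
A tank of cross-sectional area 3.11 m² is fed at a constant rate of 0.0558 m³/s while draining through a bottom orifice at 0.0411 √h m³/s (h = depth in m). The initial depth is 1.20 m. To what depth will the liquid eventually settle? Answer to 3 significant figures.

A dh/dt = Q_in − 0.0411 √h. Steady state requires inflow = outflow:
Q_in = 0.0411 √h_ss ⇒ √h_ss = 0.0558/0.0411 = 1.3577.
h_ss = 1.3577² = 1.8433 m. (Since h₀ = 1.20 m < h_ss, the level will rise toward this value.)

1.84 m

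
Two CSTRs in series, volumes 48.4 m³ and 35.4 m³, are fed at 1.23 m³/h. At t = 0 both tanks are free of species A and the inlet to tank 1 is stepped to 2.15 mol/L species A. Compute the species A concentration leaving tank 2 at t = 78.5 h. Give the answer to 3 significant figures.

Species balance on tank i: dCᵢ/dt = (Cᵢ₋₁ − Cᵢ)/τᵢ with τᵢ = Vᵢ/Q.
τ₁ = 48.4/1.23 = 39.350 h; τ₂ = 35.4/1.23 = 28.780 h.
Solving the cascade with C₁(0)=C₂(0)=0 gives C₂(t) = C_in[1 − (τ₁ e^(−t/τ₁) − τ₂ e^(−t/τ₂))/(τ₁ − τ₂)].
At t = 78.5: e^(−t/τ₁) = 0.13602, e^(−t/τ₂) = 0.065380.
C₂ = 2.15·[1 − (39.350·0.13602 − 28.780·0.065380)/(10.569)] = 2.15·0.67161 = 1.4440 mol/L.

1.44 mol/L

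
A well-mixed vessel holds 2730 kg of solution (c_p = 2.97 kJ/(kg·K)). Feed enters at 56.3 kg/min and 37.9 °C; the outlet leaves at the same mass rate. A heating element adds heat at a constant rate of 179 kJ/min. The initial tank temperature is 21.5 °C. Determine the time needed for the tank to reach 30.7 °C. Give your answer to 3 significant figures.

36.3 min

First-law balance (no shaft work): M c_p dT/dt = ṁ c_p (T_in − T) + 179.
τ = M/ṁ = 48.490 min; T_ss = T_in + Q̇/(ṁ c_p) = 38.971 °C.
T(t) = T_ss + (T₀ − T_ss) e^(−t/τ). Set T = 30.7:
e^(−t/τ) = (30.7 − 38.971)/(21.5 − 38.971) = 0.47340
t = −48.490 · ln(0.47340) = 36.262 min.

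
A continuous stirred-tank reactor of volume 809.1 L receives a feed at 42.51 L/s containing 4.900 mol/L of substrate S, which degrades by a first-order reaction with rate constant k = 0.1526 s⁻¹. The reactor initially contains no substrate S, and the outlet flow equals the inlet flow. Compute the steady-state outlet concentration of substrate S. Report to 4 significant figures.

Species balance: V dC/dt = Q C_in − Q C − k V C.
At steady state: 0 = Q C_in − (Q + kV) C_ss, so C_ss = Q C_in/(Q + kV).
C_ss = 42.51·4.900/(42.51 + 0.1526·809.1) = 208.299/165.979 = 1.25497 mol/L.

1.255 mol/L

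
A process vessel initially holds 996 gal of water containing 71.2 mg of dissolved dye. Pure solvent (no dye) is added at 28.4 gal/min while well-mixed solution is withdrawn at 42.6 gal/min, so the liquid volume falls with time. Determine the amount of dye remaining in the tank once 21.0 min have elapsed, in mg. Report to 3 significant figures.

24.5 mg

Total volume: dV/dt = Q_in − Q_out = -14.200 gal/min, so V(t) = 996 − 14.200 t and V(21.0) = 697.80 gal.
Species balance (pure solvent in): dm/dt = −Q_out · m/V(t).
dm/m = −Q_out dt/(V₀ − 14.200 t); integrating gives ln(m/m₀) = −(Q_out/(Q_in−Q_out)) ln(V/V₀).
m = m₀ (V₀/V)^(Q_out/(Q_in−Q_out)) = 71.2 × (996/697.80)^(-3.0000) = 24.485 mg.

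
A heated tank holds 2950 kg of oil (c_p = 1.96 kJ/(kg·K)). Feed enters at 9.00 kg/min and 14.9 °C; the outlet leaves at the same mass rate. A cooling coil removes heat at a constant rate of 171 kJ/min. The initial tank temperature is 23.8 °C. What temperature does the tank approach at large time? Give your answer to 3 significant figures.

5.21 °C

M c_p dT/dt = ṁ c_p (T_in − T) − Q̇.
At steady state dT/dt = 0 ⇒ T_ss = T_in − Q̇/(ṁ c_p) = 14.9 − 171/(9.00·1.96) = 5.2061 °C.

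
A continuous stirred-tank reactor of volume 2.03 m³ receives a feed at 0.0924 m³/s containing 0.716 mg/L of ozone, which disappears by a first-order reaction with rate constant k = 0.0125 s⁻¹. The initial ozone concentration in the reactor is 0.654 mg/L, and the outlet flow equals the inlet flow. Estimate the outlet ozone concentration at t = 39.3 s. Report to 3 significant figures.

Accumulation = in − out − consumed: V dC/dt = Q C_in − Q C − k V C.
dC/dt = (Q/V) C_in − (Q/V + k) C; effective rate a = Q/V + k = 0.045517 + 0.0125 = 0.058017 s⁻¹.
C_ss = Q C_in/(Q + kV) = 0.56174 mg/L; C(t) = C_ss + (C₀ − C_ss) e^(−a t).
C(39.3) = 0.56174 + (0.092264)·e^(−0.058017·39.3) = 0.56174 + (0.092264)·0.10228 = 0.57117 mg/L.

0.571 mg/L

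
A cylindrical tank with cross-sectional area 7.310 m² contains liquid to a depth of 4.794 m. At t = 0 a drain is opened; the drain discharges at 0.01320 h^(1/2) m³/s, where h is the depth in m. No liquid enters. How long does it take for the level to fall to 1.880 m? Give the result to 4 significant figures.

906.4 s

With no inflow, A dh/dt = −0.01320 √h.
∫ h^(−1/2) dh = −(0.01320/A) ∫ dt, giving 2√h = 2√h₀ − (0.01320/A) t.
t = 2A(√h₀ − √h)/0.01320 = 2·7.310·(√4.794 − √1.880)/0.01320
  = 14.6200 × (2.18952 − 1.37113) / 0.01320 = 906.428 s.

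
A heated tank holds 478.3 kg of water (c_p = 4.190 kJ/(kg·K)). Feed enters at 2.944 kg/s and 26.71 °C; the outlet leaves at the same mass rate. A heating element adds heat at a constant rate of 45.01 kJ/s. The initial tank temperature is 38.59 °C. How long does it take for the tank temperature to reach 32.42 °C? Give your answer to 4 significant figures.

M c_p dT/dt = ṁ c_p (T_in − T) + Q̇.
τ = M/ṁ = 162.466 s; T_ss = T_in + Q̇/(ṁ c_p) = 30.3589 °C.
T(t) = T_ss + (T₀ − T_ss) e^(−t/τ). Set T = 32.42:
e^(−t/τ) = (32.42 − 30.3589)/(38.59 − 30.3589) = 0.250408
t = −162.466 · ln(0.250408) = 224.961 s.

225.0 s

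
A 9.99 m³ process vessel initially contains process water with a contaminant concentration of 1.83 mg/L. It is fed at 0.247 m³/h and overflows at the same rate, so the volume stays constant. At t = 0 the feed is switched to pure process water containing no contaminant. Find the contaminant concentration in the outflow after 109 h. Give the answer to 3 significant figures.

0.124 mg/L

Transient balance on the dissolved component: V dC/dt = Q(C_in − C).
So dC/dt = (C_in − C)/τ with τ = V/Q = 9.99/0.247 = 40.445 h.
This is linear first-order; C(t) = C_in + (C₀ − C_in) e^(−t/τ).
C(109) = 0 + (1.83 − 0)·e^(−109/40.445) = 0 + (1.8300)·0.067543 = 0.12360 mg/L.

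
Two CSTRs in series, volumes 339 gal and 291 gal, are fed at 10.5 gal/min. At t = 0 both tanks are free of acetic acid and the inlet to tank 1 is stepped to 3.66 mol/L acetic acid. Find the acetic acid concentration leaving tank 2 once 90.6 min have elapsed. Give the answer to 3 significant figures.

Species balance on tank i: dCᵢ/dt = (Cᵢ₋₁ − Cᵢ)/τᵢ with τᵢ = Vᵢ/Q.
τ₁ = 339/10.5 = 32.286 min; τ₂ = 291/10.5 = 27.714 min.
Solving the cascade with C₁(0)=C₂(0)=0 gives C₂(t) = C_in[1 − (τ₁ e^(−t/τ₁) − τ₂ e^(−t/τ₂))/(τ₁ − τ₂)].
At t = 90.6: e^(−t/τ₁) = 0.060435, e^(−t/τ₂) = 0.038042.
C₂ = 3.66·[1 − (32.286·0.060435 − 27.714·0.038042)/(4.5714)] = 3.66·0.80381 = 2.9419 mol/L.

2.94 mol/L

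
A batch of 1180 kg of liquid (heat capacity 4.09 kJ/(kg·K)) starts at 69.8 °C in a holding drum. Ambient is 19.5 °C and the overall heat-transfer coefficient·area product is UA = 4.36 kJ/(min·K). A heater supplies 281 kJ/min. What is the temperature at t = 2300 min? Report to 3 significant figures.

Lumped-capacitance energy balance: M c_p dT/dt = UA(T_amb − T) + Q̇.
dT/dt = (T_ss − T)/τ with T_ss = T_amb + Q̇/UA = 19.5 + 281/4.36 = 83.950 °C, τ = M c_p/UA = 1180·4.09/4.36 = 1106.9 min.
Solution: T(t) = T_ss + (T₀ − T_ss) e^(−t/τ).
T(2300) = 83.950 + (-14.150)·0.12520 = 82.178 °C.

82.2 °C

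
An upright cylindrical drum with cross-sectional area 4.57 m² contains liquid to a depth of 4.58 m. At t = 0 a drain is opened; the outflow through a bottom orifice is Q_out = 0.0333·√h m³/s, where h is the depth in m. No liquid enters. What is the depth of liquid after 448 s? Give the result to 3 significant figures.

0.258 m

Accumulation of liquid (constant cross-section A): A dh/dt = −0.0333 √h.
∫ h^(−1/2) dh = −(0.0333/A) ∫ dt, giving 2√h = 2√h₀ − (0.0333/A) t.
√h = √4.58 − 0.0333·448/(2·4.57) = 2.1401 − 1.6322 = 0.50788.
h = 0.50788² = 0.25795 m.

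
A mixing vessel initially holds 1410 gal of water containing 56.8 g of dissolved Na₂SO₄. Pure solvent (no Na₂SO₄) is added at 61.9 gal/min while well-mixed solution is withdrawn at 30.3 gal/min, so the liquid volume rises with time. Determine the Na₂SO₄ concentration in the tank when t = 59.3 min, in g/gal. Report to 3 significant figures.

0.00769 g/gal

Let m(t) be the amount of Na₂SO₄. Volume: V(t) = V₀ + (Q_in − Q_out) t = 1410 + 31.600 t; V(59.3) = 3283.9 gal.
No Na₂SO₄ enters, so dm/dt = −Q_out · (m/V).
Separate: dm/m = −Q_out dt/V(t) ⇒ ln(m/m₀) = −(Q_out/(Q_in−Q_out)) ln(V/V₀).
m = m₀ (V₀/V)^(Q_out/(Q_in−Q_out)) = 56.8 × (1410/3283.9)^(0.95886) = 25.251 g.
C = m/V = 25.251/3283.9 = 0.0076895 g/gal.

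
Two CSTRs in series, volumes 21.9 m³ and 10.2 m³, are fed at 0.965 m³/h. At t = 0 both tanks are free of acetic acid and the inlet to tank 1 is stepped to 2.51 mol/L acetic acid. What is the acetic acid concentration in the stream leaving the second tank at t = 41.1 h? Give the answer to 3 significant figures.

1.79 mol/L

Species balance on tank i: dCᵢ/dt = (Cᵢ₋₁ − Cᵢ)/τᵢ with τᵢ = Vᵢ/Q.
τ₁ = 21.9/0.965 = 22.694 h; τ₂ = 10.2/0.965 = 10.570 h.
Solving the cascade with C₁(0)=C₂(0)=0 gives C₂(t) = C_in[1 − (τ₁ e^(−t/τ₁) − τ₂ e^(−t/τ₂))/(τ₁ − τ₂)].
At t = 41.1: e^(−t/τ₁) = 0.16349, e^(−t/τ₂) = 0.020478.
C₂ = 2.51·[1 − (22.694·0.16349 − 10.570·0.020478)/(12.124)] = 2.51·0.71184 = 1.7867 mol/L.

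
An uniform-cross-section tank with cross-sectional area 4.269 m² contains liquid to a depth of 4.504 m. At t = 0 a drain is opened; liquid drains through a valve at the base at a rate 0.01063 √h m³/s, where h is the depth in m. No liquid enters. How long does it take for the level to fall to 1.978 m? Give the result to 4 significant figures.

A dh/dt = −Q_out = −0.01063 √h.
Separate and integrate: 2(√h − √h₀) = −(0.01063/A) t.
t = 2A(√h₀ − √h)/0.01063 = 2·4.269·(√4.504 − √1.978)/0.01063
  = 8.53800 × (2.12226 − 1.40641) / 0.01063 = 574.969 s.

575.0 s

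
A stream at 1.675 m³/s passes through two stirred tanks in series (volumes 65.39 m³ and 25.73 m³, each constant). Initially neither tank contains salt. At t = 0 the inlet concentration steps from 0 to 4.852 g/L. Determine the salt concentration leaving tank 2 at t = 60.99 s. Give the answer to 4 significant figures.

3.234 g/L

Species balance on tank i: dCᵢ/dt = (Cᵢ₋₁ − Cᵢ)/τᵢ with τᵢ = Vᵢ/Q.
τ₁ = 65.39/1.675 = 39.0388 s; τ₂ = 25.73/1.675 = 15.3612 s.
Tank 1: C₁ = C_in(1 − e^(−t/τ₁)). Tank 2 (τ₁ ≠ τ₂): C₂ = C_in[1 − (τ₁ e^(−t/τ₁) − τ₂ e^(−t/τ₂))/(τ₁ − τ₂)].
At t = 60.99: e^(−t/τ₁) = 0.209655, e^(−t/τ₂) = 0.0188660.
C₂ = 4.852·[1 − (39.0388·0.209655 − 15.3612·0.0188660)/(23.6776)] = 4.852·0.666568 = 3.23419 g/L.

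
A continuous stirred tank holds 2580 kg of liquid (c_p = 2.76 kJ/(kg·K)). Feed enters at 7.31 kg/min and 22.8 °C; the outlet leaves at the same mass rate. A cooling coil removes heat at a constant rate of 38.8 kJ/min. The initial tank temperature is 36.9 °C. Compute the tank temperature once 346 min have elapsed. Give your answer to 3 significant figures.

Unsteady energy balance on the tank contents: M c_p dT/dt = ṁ c_p (T_in − T) − 38.8.
Rearrange: dT/dt = (T_ss − T)/τ with τ = M/ṁ = 352.94 min and T_ss = T_in − Q̇/(ṁ c_p) = 20.877 °C.
This is linear first-order; T(t) = T_ss + (T₀ − T_ss) e^(−t/τ).
T(346) = 20.877 + (16.023)·e^(−346/352.94) = 20.877 + (16.023)·0.37519 = 26.889 °C.

26.9 °C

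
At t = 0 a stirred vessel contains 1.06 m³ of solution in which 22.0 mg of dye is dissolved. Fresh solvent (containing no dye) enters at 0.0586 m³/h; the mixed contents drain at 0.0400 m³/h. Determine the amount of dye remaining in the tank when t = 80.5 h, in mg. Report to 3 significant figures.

Let m(t) be the amount of dye. Volume: V(t) = V₀ + (Q_in − Q_out) t = 1.06 + 0.018600 t; V(80.5) = 2.5573 m³.
No dye enters, so dm/dt = −Q_out · (m/V).
Separate: dm/m = −Q_out dt/V(t) ⇒ ln(m/m₀) = −(Q_out/(Q_in−Q_out)) ln(V/V₀).
m = m₀ (V₀/V)^(Q_out/(Q_in−Q_out)) = 22.0 × (1.06/2.5573)^(2.1505) = 3.3105 mg.

3.31 mg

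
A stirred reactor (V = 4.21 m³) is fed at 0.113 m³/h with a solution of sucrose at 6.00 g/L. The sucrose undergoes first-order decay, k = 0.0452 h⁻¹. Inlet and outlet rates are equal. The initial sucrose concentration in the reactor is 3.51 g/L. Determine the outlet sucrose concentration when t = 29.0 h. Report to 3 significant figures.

Species balance: V dC/dt = Q C_in − Q C − k V C.
dC/dt = (Q/V) C_in − (Q/V + k) C; effective rate a = Q/V + k = 0.026841 + 0.0452 = 0.072041 h⁻¹.
C_ss = Q C_in/(Q + kV) = 2.2355 g/L; C(t) = C_ss + (C₀ − C_ss) e^(−a t).
C(29.0) = 2.2355 + (1.2745)·e^(−0.072041·29.0) = 2.2355 + (1.2745)·0.12379 = 2.3932 g/L.

2.39 g/L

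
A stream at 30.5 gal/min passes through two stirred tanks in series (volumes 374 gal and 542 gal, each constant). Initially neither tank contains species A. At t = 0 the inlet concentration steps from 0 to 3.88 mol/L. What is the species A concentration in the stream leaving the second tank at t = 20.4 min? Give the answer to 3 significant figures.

1.54 mol/L

Each tank obeys Vᵢ dCᵢ/dt = Q(Cᵢ₋₁ − Cᵢ), so τᵢ = Vᵢ/Q.
τ₁ = 374/30.5 = 12.262 min; τ₂ = 542/30.5 = 17.770 min.
Solving the cascade with C₁(0)=C₂(0)=0 gives C₂(t) = C_in[1 − (τ₁ e^(−t/τ₁) − τ₂ e^(−t/τ₂))/(τ₁ − τ₂)].
At t = 20.4: e^(−t/τ₁) = 0.18945, e^(−t/τ₂) = 0.31728.
C₂ = 3.88·[1 − (12.262·0.18945 − 17.770·0.31728)/(-5.5082)] = 3.88·0.39814 = 1.5448 mol/L.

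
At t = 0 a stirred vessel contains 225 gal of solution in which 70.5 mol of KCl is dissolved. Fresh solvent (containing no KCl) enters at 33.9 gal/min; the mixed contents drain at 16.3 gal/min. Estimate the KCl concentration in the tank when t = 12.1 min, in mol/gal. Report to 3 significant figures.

Let m(t) be the amount of KCl. Volume: V(t) = V₀ + (Q_in − Q_out) t = 225 + 17.600 t; V(12.1) = 437.96 gal.
Species balance (pure solvent in): dm/dt = −Q_out · m/V(t).
dm/m = −Q_out dt/(V₀ + 17.600 t); integrating gives ln(m/m₀) = −(Q_out/(Q_in−Q_out)) ln(V/V₀).
m = m₀ (V₀/V)^(Q_out/(Q_in−Q_out)) = 70.5 × (225/437.96)^(0.92614) = 38.045 mol.
C = m/V = 38.045/437.96 = 0.086870 mol/gal.

0.0869 mol/gal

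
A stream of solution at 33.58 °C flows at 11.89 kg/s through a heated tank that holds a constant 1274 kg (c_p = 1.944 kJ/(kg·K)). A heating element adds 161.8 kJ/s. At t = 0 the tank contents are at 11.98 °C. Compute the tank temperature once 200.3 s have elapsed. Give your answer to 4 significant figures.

36.17 °C

M c_p dT/dt = ṁ c_p (T_in − T) + Q̇.
Rearrange: dT/dt = (T_ss − T)/τ with τ = M/ṁ = 107.149 s and T_ss = T_in + Q̇/(ṁ c_p) = 40.5800 °C.
T approaches T_ss exponentially: T(t) = T_ss + (T₀ − T_ss) e^(−t/τ).
T(200.3) = 40.5800 + (-28.6000)·e^(−200.3/107.149) = 40.5800 + (-28.6000)·0.154222 = 36.1693 °C.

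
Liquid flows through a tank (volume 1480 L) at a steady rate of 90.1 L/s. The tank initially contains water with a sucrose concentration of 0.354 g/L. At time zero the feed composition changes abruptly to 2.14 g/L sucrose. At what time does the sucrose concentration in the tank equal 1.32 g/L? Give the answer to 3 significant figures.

Transient balance on the dissolved component: V dC/dt = Q(C_in − C), so τ = V/Q = 16.426 s.
C(t) = C_in + (C₀ − C_in) e^(−t/τ). Set C = 1.32 and solve for t:
e^(−t/τ) = (C − C_in)/(C₀ − C_in) = (1.32 − 2.14)/(0.354 − 2.14) = 0.45913
t = −τ ln(…) = 16.426 × 0.77843 = 12.787 s.

12.8 s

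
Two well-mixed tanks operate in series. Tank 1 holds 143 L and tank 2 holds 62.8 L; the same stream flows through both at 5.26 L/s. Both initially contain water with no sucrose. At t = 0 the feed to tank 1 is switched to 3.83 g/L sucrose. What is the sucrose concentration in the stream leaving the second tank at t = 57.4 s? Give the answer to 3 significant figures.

Time constants: τᵢ = Vᵢ/Q for each well-mixed tank.
τ₁ = 143/5.26 = 27.186 s; τ₂ = 62.8/5.26 = 11.939 s.
Tank 1: C₁ = C_in(1 − e^(−t/τ₁)). Tank 2 (τ₁ ≠ τ₂): C₂ = C_in[1 − (τ₁ e^(−t/τ₁) − τ₂ e^(−t/τ₂))/(τ₁ − τ₂)].
At t = 57.4: e^(−t/τ₁) = 0.12107, e^(−t/τ₂) = 0.0081666.
C₂ = 3.83·[1 − (27.186·0.12107 − 11.939·0.0081666)/(15.247)] = 3.83·0.79052 = 3.0277 g/L.

3.03 g/L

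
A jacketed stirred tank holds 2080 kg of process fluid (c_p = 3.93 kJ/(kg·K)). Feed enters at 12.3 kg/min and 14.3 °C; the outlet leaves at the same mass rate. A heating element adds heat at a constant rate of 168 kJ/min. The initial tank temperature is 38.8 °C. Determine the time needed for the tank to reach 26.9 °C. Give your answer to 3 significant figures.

M c_p dT/dt = ṁ c_p (T_in − T) + Q̇.
τ = M/ṁ = 169.11 min; T_ss = T_in + Q̇/(ṁ c_p) = 17.775 °C.
T(t) = T_ss + (T₀ − T_ss) e^(−t/τ). Set T = 26.9:
e^(−t/τ) = (26.9 − 17.775)/(38.8 − 17.775) = 0.43399
t = −169.11 · ln(0.43399) = 141.16 min.

141 min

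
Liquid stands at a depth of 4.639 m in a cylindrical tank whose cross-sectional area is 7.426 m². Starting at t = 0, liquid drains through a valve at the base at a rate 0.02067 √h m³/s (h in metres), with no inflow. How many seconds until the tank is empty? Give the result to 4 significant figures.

1548 s

A dh/dt = −Q_out = −0.02067 √h.
Separate and integrate: 2(√h − √h₀) = −(0.02067/A) t.
Set h = 0: 2√h₀ = (0.02067/A) t_empty ⇒ t_empty = 2A√h₀/0.02067.
t_empty = 2·7.426·√4.639/0.02067 = 14.8520·2.15383/0.02067 = 1547.59 s.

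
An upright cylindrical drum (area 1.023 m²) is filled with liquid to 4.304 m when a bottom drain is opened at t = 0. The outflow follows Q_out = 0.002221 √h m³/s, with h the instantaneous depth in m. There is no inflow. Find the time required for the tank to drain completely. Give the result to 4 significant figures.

1911 s

With no inflow, A dh/dt = −0.002221 √h.
∫ h^(−1/2) dh = −(0.002221/A) ∫ dt, giving 2√h = 2√h₀ − (0.002221/A) t.
Tank is empty when √h = 0: t_empty = 2A√h₀/0.002221.
t_empty = 2·1.023·√4.304/0.002221 = 2.04600·2.07461/0.002221 = 1911.14 s.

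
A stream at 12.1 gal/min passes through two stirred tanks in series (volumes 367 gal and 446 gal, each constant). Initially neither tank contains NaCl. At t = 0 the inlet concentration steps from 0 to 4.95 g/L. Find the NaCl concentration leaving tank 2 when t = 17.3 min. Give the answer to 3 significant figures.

Species balance on tank i: dCᵢ/dt = (Cᵢ₋₁ − Cᵢ)/τᵢ with τᵢ = Vᵢ/Q.
τ₁ = 367/12.1 = 30.331 min; τ₂ = 446/12.1 = 36.860 min.
Solving the cascade with C₁(0)=C₂(0)=0 gives C₂(t) = C_in[1 − (τ₁ e^(−t/τ₁) − τ₂ e^(−t/τ₂))/(τ₁ − τ₂)].
At t = 17.3: e^(−t/τ₁) = 0.56531, e^(−t/τ₂) = 0.62541.
C₂ = 4.95·[1 − (30.331·0.56531 − 36.860·0.62541)/(-6.5289)] = 4.95·0.095397 = 0.47221 g/L.

0.472 g/L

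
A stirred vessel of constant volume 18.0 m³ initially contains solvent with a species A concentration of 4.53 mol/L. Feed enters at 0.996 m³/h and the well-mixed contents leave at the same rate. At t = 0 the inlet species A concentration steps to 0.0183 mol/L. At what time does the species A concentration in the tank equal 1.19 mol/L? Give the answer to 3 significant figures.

Mass balance on the solute (V constant): V dC/dt = Q(C_in − C), so τ = V/Q = 18.072 h.
C(t) = C_in + (C₀ − C_in) e^(−t/τ). Set C = 1.19 and solve for t:
e^(−t/τ) = (C − C_in)/(C₀ − C_in) = (1.19 − 0.0183)/(4.53 − 0.0183) = 0.25970
t = −τ ln(…) = 18.072 × 1.3482 = 24.365 h.

24.4 h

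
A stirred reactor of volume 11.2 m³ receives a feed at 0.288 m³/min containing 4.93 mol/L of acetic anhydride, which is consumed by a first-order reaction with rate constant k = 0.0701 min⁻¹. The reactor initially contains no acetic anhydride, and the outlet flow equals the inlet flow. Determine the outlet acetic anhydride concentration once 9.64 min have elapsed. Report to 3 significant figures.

0.798 mol/L

Species balance: V dC/dt = Q C_in − Q C − k V C.
dC/dt = (Q/V) C_in − (Q/V + k) C; effective rate a = Q/V + k = 0.025714 + 0.0701 = 0.095814 min⁻¹.
C_ss = Q C_in/(Q + kV) = 1.3231 mol/L; C(t) = C_ss + (C₀ − C_ss) e^(−a t).
C(9.64) = 1.3231 + (-1.3231)·e^(−0.095814·9.64) = 1.3231 + (-1.3231)·0.39707 = 0.79774 mol/L.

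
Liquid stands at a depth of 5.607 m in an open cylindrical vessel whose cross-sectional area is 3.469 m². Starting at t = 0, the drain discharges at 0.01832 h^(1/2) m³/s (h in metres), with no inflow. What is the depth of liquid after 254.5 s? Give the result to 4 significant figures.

2.876 m

A dh/dt = −Q_out = −0.01832 √h.
This is separable: 2 d(√h)/dt = −0.01832/A, so √h = √h₀ − (0.01832/(2A)) t.
√h = √5.607 − 0.01832·254.5/(2·3.469) = 2.36791 − 0.672015 = 1.69590.
h = 1.69590² = 2.87606 m.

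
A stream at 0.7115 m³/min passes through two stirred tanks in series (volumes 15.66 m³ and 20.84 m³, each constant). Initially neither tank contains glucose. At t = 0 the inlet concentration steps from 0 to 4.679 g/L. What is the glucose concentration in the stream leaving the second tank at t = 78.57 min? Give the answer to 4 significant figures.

3.790 g/L

Each tank obeys Vᵢ dCᵢ/dt = Q(Cᵢ₋₁ − Cᵢ), so τᵢ = Vᵢ/Q.
τ₁ = 15.66/0.7115 = 22.0098 min; τ₂ = 20.84/0.7115 = 29.2902 min.
Tank 1: C₁ = C_in(1 − e^(−t/τ₁)). Tank 2 (τ₁ ≠ τ₂): C₂ = C_in[1 − (τ₁ e^(−t/τ₁) − τ₂ e^(−t/τ₂))/(τ₁ − τ₂)].
At t = 78.57: e^(−t/τ₁) = 0.0281624, e^(−t/τ₂) = 0.0683944.
C₂ = 4.679·[1 − (22.0098·0.0281624 − 29.2902·0.0683944)/(-7.28039)] = 4.679·0.809978 = 3.78989 g/L.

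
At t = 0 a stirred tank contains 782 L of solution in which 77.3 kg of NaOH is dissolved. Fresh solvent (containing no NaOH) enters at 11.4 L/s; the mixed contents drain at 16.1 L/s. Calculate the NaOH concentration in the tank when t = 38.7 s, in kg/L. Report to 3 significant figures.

Let m(t) be the amount of NaOH. Volume: V(t) = V₀ + (Q_in − Q_out) t = 782 − 4.7000 t; V(38.7) = 600.11 L.
Solute balance: dm/dt = 0 − Q_out C = −Q_out m/V(t).
dm/m = −Q_out dt/(V₀ − 4.7000 t); integrating gives ln(m/m₀) = −(Q_out/(Q_in−Q_out)) ln(V/V₀).
m = m₀ (V₀/V)^(Q_out/(Q_in−Q_out)) = 77.3 × (782/600.11)^(-3.4255) = 31.212 kg.
C = m/V = 31.212/600.11 = 0.052011 kg/L.

0.0520 kg/L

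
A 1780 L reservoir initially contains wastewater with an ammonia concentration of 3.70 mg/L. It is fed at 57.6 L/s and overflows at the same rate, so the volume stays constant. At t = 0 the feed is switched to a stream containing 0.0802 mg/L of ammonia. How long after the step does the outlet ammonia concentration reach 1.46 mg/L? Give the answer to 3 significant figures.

Species balance on the tank: V dC/dt = Q(C_in − C), so τ = V/Q = 30.903 s.
C(t) = C_in + (C₀ − C_in) e^(−t/τ). Set C = 1.46 and solve for t:
e^(−t/τ) = (C − C_in)/(C₀ − C_in) = (1.46 − 0.0802)/(3.70 − 0.0802) = 0.38118
t = −τ ln(…) = 30.903 × 0.96448 = 29.805 s.

29.8 s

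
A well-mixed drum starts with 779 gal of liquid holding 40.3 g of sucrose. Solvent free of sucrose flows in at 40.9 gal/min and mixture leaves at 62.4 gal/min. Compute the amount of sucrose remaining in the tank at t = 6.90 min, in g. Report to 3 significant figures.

21.8 g

Let m(t) be the amount of sucrose. Volume: V(t) = V₀ + (Q_in − Q_out) t = 779 − 21.500 t; V(6.90) = 630.65 gal.
No sucrose enters, so dm/dt = −Q_out · (m/V).
dm/m = −Q_out dt/(V₀ − 21.500 t); integrating gives ln(m/m₀) = −(Q_out/(Q_in−Q_out)) ln(V/V₀).
m = m₀ (V₀/V)^(Q_out/(Q_in−Q_out)) = 40.3 × (779/630.65)^(-2.9023) = 21.828 g.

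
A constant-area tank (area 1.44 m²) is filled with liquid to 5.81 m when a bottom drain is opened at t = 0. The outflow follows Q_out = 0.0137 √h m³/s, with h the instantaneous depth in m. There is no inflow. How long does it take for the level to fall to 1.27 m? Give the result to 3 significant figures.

Accumulation of liquid (constant cross-section A): A dh/dt = −0.0137 √h.
This is separable: 2 d(√h)/dt = −0.0137/A, so √h = √h₀ − (0.0137/(2A)) t.
t = 2A(√h₀ − √h)/0.0137 = 2·1.44·(√5.81 − √1.27)/0.0137
  = 2.8800 × (2.4104 − 1.1269) / 0.0137 = 269.81 s.

270 s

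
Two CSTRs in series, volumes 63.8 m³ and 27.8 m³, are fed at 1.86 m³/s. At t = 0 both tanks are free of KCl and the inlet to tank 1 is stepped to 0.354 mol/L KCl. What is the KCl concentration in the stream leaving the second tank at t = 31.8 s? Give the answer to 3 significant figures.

Species balance on tank i: dCᵢ/dt = (Cᵢ₋₁ − Cᵢ)/τᵢ with τᵢ = Vᵢ/Q.
τ₁ = 63.8/1.86 = 34.301 s; τ₂ = 27.8/1.86 = 14.946 s.
Solving the cascade with C₁(0)=C₂(0)=0 gives C₂(t) = C_in[1 − (τ₁ e^(−t/τ₁) − τ₂ e^(−t/τ₂))/(τ₁ − τ₂)].
At t = 31.8: e^(−t/τ₁) = 0.39571, e^(−t/τ₂) = 0.11912.
C₂ = 0.354·[1 − (34.301·0.39571 − 14.946·0.11912)/(19.355)] = 0.354·0.39071 = 0.13831 mol/L.

0.138 mol/L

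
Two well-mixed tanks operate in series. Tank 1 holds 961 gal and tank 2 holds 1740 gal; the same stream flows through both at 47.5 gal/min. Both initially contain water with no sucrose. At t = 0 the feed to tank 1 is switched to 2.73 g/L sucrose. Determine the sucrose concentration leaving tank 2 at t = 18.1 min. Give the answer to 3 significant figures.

Species balance on tank i: dCᵢ/dt = (Cᵢ₋₁ − Cᵢ)/τᵢ with τᵢ = Vᵢ/Q.
τ₁ = 961/47.5 = 20.232 min; τ₂ = 1740/47.5 = 36.632 min.
Tank 1: C₁ = C_in(1 − e^(−t/τ₁)). Tank 2 (τ₁ ≠ τ₂): C₂ = C_in[1 − (τ₁ e^(−t/τ₁) − τ₂ e^(−t/τ₂))/(τ₁ − τ₂)].
At t = 18.1: e^(−t/τ₁) = 0.40875, e^(−t/τ₂) = 0.61011.
C₂ = 2.73·[1 − (20.232·0.40875 − 36.632·0.61011)/(-16.400)] = 2.73·0.14148 = 0.38625 g/L.

0.386 g/L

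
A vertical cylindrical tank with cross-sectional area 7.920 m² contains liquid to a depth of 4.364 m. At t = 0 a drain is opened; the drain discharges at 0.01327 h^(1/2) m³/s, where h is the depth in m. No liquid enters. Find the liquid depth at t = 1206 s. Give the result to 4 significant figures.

1.164 m

With no inflow, A dh/dt = −0.01327 √h.
This is separable: 2 d(√h)/dt = −0.01327/A, so √h = √h₀ − (0.01327/(2A)) t.
√h = √4.364 − 0.01327·1206/(2·7.920) = 2.08902 − 1.01033 = 1.07869.
h = 1.07869² = 1.16357 m.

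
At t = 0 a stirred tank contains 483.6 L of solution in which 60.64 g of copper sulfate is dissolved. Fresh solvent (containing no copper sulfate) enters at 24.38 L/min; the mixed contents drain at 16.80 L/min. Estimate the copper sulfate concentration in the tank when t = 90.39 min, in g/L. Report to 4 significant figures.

Let m(t) be the amount of copper sulfate. Volume: V(t) = V₀ + (Q_in − Q_out) t = 483.6 + 7.58000 t; V(90.39) = 1168.76 L.
Species balance (pure solvent in): dm/dt = −Q_out · m/V(t).
Separate: dm/m = −Q_out dt/V(t) ⇒ ln(m/m₀) = −(Q_out/(Q_in−Q_out)) ln(V/V₀).
m = m₀ (V₀/V)^(Q_out/(Q_in−Q_out)) = 60.64 × (483.6/1168.76)^(2.21636) = 8.57763 g.
C = m/V = 8.57763/1168.76 = 0.00733911 g/L.

0.007339 g/L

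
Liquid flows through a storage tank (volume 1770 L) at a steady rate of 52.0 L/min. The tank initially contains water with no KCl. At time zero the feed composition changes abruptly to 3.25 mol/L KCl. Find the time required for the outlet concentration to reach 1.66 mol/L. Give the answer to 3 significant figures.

Species balance: V dC/dt = Q(C_in − C) ⇒ τ = V/Q = 34.038 min.
C(t) = C_in + (C₀ − C_in) e^(−t/τ). Set C = 1.66 and solve for t:
e^(−t/τ) = (C − C_in)/(C₀ − C_in) = (1.66 − 3.25)/(0 − 3.25) = 0.48923
t = −τ ln(…) = 34.038 × 0.71492 = 24.335 min.

24.3 min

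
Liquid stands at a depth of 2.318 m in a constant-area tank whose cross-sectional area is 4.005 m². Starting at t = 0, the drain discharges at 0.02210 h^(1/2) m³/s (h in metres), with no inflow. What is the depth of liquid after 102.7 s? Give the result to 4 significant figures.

1.535 m

With no inflow, A dh/dt = −0.02210 √h.
Separate and integrate: 2(√h − √h₀) = −(0.02210/A) t.
√h = √2.318 − 0.02210·102.7/(2·4.005) = 1.52250 − 0.283355 = 1.23914.
h = 1.23914² = 1.53548 m.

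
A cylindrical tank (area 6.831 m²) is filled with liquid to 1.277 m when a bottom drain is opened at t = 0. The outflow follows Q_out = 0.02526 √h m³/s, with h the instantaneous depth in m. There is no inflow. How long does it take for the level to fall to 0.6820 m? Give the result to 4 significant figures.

164.5 s

With no inflow, A dh/dt = −0.02526 √h.
This is separable: 2 d(√h)/dt = −0.02526/A, so √h = √h₀ − (0.02526/(2A)) t.
t = 2A(√h₀ − √h)/0.02526 = 2·6.831·(√1.277 − √0.6820)/0.02526
  = 13.6620 × (1.13004 − 0.825833) / 0.02526 = 164.534 s.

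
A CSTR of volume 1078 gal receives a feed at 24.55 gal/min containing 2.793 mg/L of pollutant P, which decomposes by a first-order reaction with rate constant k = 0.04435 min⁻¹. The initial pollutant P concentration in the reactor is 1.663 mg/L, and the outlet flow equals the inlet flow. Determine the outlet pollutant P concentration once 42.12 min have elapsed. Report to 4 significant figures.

0.9899 mg/L

V dC/dt = Q(C_in − C) − k V C.
This is linear with rate a = Q/V + k = 0.0671237 min⁻¹.
C_ss = Q C_in/(Q + kV) = 0.947607 mg/L; C(t) = C_ss + (C₀ − C_ss) e^(−a t).
C(42.12) = 0.947607 + (0.715393)·e^(−0.0671237·42.12) = 0.947607 + (0.715393)·0.0591755 = 0.989940 mg/L.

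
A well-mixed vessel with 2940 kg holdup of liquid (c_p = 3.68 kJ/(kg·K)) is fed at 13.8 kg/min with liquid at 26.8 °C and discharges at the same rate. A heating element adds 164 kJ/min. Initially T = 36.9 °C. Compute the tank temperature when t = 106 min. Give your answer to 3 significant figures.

Unsteady energy balance on the tank contents: M c_p dT/dt = ṁ c_p (T_in − T) + 164.
Rearrange: dT/dt = (T_ss − T)/τ with τ = M/ṁ = 213.04 min and T_ss = T_in + Q̇/(ṁ c_p) = 30.029 °C.
T approaches T_ss exponentially: T(t) = T_ss + (T₀ − T_ss) e^(−t/τ).
T(106) = 30.029 + (6.8706)·e^(−106/213.04) = 30.029 + (6.8706)·0.60802 = 34.207 °C.

34.2 °C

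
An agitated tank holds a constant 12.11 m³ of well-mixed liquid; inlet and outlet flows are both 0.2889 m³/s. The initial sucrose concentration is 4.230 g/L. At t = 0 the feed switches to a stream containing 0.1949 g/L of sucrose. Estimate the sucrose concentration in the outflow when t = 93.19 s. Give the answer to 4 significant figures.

Transient balance on the dissolved component: V dC/dt = Q(C_in − C).
Time constant τ = V/Q = 12.11/0.2889 = 41.9176 s.
Integrating: C(t) = C_in + (C₀ − C_in) e^(−t/τ).
C(93.19) = 0.1949 + (4.230 − 0.1949)·e^(−93.19/41.9176) = 0.1949 + (4.03510)·0.108265 = 0.631761 g/L.

0.6318 g/L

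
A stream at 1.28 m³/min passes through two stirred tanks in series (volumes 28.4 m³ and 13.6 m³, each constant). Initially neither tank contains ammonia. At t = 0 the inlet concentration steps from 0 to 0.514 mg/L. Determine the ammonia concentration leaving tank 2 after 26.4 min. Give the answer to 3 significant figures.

0.253 mg/L

Each tank obeys Vᵢ dCᵢ/dt = Q(Cᵢ₋₁ − Cᵢ), so τᵢ = Vᵢ/Q.
τ₁ = 28.4/1.28 = 22.188 min; τ₂ = 13.6/1.28 = 10.625 min.
Solving the cascade with C₁(0)=C₂(0)=0 gives C₂(t) = C_in[1 − (τ₁ e^(−t/τ₁) − τ₂ e^(−t/τ₂))/(τ₁ − τ₂)].
At t = 26.4: e^(−t/τ₁) = 0.30426, e^(−t/τ₂) = 0.083350.
C₂ = 0.514·[1 − (22.188·0.30426 − 10.625·0.083350)/(11.562)] = 0.514·0.49273 = 0.25327 mg/L.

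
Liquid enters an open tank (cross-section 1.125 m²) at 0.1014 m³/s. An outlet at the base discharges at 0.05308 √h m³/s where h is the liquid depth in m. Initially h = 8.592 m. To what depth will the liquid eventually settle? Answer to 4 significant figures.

3.649 m

A dh/dt = Q_in − 0.05308 √h. Steady state requires inflow = outflow:
Q_in = 0.05308 √h_ss ⇒ √h_ss = 0.1014/0.05308 = 1.91032.
h_ss = 1.91032² = 3.64934 m. (Since h₀ = 8.592 m > h_ss, the level will fall toward this value.)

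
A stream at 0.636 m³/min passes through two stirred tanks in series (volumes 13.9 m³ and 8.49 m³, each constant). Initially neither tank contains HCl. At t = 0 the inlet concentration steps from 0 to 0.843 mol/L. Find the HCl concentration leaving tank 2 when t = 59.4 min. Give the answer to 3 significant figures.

0.715 mol/L

Each tank obeys Vᵢ dCᵢ/dt = Q(Cᵢ₋₁ − Cᵢ), so τᵢ = Vᵢ/Q.
τ₁ = 13.9/0.636 = 21.855 min; τ₂ = 8.49/0.636 = 13.349 min.
Solving the cascade with C₁(0)=C₂(0)=0 gives C₂(t) = C_in[1 − (τ₁ e^(−t/τ₁) − τ₂ e^(−t/τ₂))/(τ₁ − τ₂)].
At t = 59.4: e^(−t/τ₁) = 0.066015, e^(−t/τ₂) = 0.011681.
C₂ = 0.843·[1 − (21.855·0.066015 − 13.349·0.011681)/(8.5063)] = 0.843·0.84872 = 0.71547 mol/L.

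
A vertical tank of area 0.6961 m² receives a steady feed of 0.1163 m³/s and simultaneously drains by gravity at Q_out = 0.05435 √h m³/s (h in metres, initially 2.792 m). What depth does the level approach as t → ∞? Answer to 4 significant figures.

Level balance: A dh/dt = 0.1163 − 0.05435 √h. Setting dh/dt = 0:
Q_in = 0.05435 √h_ss ⇒ √h_ss = 0.1163/0.05435 = 2.13983.
h_ss = 2.13983² = 4.57889 m. (Since h₀ = 2.792 m < h_ss, the level will rise toward this value.)

4.579 m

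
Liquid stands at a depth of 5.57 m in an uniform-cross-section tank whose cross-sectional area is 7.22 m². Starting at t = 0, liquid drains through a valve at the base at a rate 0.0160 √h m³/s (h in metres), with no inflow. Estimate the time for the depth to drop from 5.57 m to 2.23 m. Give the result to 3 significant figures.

With no inflow, A dh/dt = −0.0160 √h.
This is separable: 2 d(√h)/dt = −0.0160/A, so √h = √h₀ − (0.0160/(2A)) t.
t = 2A(√h₀ − √h)/0.0160 = 2·7.22·(√5.57 − √2.23)/0.0160
  = 14.440 × (2.3601 − 1.4933) / 0.0160 = 782.26 s.

782 s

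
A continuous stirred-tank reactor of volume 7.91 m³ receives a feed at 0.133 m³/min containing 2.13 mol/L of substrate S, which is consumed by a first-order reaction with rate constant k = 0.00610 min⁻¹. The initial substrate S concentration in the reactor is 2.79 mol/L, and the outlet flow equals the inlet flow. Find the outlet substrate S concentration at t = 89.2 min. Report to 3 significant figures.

1.72 mol/L

Accumulation = in − out − consumed: V dC/dt = Q C_in − Q C − k V C.
dC/dt = (Q/V) C_in − (Q/V + k) C; effective rate a = Q/V + k = 0.016814 + 0.00610 = 0.022914 min⁻¹.
C_ss = Q C_in/(Q + kV) = 1.5630 mol/L; C(t) = C_ss + (C₀ − C_ss) e^(−a t).
C(89.2) = 1.5630 + (1.2270)·e^(−0.022914·89.2) = 1.5630 + (1.2270)·0.12952 = 1.7219 mol/L.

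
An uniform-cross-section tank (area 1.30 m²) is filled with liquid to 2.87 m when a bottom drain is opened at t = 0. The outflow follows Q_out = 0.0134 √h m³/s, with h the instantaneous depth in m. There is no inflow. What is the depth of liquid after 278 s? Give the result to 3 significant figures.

0.0683 m

With no inflow, A dh/dt = −0.0134 √h.
∫ h^(−1/2) dh = −(0.0134/A) ∫ dt, giving 2√h = 2√h₀ − (0.0134/A) t.
√h = √2.87 − 0.0134·278/(2·1.30) = 1.6941 − 1.4328 = 0.26134.
h = 0.26134² = 0.068298 m.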